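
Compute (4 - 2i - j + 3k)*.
4 + 2i + j - 3k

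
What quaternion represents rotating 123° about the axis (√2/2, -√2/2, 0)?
0.4772 + 0.6214i - 0.6214j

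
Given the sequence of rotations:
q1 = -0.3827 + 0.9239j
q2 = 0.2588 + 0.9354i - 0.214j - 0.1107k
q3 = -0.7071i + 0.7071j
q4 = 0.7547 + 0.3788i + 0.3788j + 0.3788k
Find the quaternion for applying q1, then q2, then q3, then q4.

q2 · q1 = 0.0987 - 0.2557i + 0.321j + 0.9066k
q3 · q2 · q1 = -0.4078 + 0.5713i + 0.7108j - 0.0462k
q4 · q3 · q2 · q1 = -0.7759 - 0.0101i + 0.6159j - 0.1365k
-0.7759 - 0.0101i + 0.6159j - 0.1365k


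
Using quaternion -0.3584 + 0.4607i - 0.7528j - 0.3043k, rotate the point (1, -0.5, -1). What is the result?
(-0.122, -1.459, -0.326)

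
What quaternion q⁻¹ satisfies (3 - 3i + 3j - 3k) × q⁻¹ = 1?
0.0833 + 0.0833i - 0.0833j + 0.0833k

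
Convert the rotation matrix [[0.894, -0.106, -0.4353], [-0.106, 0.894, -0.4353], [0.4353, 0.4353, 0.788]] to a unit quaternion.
0.9455 + 0.2302i - 0.2302j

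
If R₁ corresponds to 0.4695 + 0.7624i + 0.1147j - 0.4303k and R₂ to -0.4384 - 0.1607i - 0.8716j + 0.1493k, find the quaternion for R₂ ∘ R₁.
0.0809 - 0.0518i - 0.4148j + 0.9048k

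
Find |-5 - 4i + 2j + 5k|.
√70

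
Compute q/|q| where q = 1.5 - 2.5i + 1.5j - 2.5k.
0.3638 - 0.6063i + 0.3638j - 0.6063k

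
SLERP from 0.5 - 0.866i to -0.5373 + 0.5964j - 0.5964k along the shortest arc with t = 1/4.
0.6073 - 0.7437i - 0.1975j + 0.1975k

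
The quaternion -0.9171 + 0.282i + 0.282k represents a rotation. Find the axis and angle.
axis = (√2/2, 0, √2/2), θ = 313°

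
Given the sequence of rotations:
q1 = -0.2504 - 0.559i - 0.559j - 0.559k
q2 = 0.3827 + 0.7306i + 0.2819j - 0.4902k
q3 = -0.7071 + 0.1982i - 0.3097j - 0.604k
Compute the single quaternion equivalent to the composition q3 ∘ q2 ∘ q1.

q2 · q1 = 0.1961 - 0.8285i + 0.3979j - 0.342k
q3 · q2 · q1 = -0.0578 + 0.9709i + 0.2261j - 0.0543k
-0.0578 + 0.9709i + 0.2261j - 0.0543k


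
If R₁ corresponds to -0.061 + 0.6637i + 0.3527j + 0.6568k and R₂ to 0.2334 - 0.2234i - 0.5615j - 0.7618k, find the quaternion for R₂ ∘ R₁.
0.8324 + 0.0684i - 0.2423j + 0.4936k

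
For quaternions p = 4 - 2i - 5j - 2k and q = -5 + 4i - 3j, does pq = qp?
No: pq = -27 + 20i + 5j + 36k ≠ -27 + 32i + 21j - 16k = qp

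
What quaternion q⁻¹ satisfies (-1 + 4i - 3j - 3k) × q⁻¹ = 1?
-0.0286 - 0.1143i + 0.0857j + 0.0857k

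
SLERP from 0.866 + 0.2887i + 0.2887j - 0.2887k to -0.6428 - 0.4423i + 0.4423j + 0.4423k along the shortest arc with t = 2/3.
0.7763 + 0.4208i - 0.2078j - 0.4208k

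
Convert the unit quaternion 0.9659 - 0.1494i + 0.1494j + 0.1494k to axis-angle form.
axis = (-√3/3, √3/3, √3/3), θ = π/6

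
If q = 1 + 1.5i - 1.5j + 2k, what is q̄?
1 - 1.5i + 1.5j - 2k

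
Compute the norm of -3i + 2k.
√13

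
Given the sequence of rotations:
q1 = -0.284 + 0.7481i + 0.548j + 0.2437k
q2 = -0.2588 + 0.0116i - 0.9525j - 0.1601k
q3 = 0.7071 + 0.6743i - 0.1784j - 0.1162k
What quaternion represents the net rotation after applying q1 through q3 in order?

q2 · q1 = 0.6258 - 0.3413i + 0.0061j + 0.7013k
q3 · q2 · q1 = 0.7552 + 0.0562i - 0.5406j + 0.3664k
0.7552 + 0.0562i - 0.5406j + 0.3664k


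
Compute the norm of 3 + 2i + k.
√14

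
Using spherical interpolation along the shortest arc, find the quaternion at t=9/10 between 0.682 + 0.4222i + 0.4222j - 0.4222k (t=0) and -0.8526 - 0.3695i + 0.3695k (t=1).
0.8434 + 0.3786i + 0.0438j - 0.3786k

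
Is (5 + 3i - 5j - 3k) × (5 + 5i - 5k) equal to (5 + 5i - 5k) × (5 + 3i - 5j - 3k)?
No: pq = -5 + 65i - 25j - 15k ≠ -5 + 15i - 25j - 65k = qp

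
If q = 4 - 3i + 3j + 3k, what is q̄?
4 + 3i - 3j - 3k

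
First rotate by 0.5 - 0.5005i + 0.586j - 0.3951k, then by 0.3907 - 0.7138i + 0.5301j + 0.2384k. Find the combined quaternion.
-0.3784 - 0.9016i + 0.0927j - 0.1881k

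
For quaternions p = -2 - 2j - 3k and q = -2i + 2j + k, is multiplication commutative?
No: pq = 7 + 8i + 2j - 6k ≠ 7 - 10j + 2k = qp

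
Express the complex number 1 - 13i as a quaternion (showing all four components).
1 - 13i + 0j + 0k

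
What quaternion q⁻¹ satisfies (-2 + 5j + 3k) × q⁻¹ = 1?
-0.0526 - 0.1316j - 0.0789k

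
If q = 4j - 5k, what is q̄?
-4j + 5k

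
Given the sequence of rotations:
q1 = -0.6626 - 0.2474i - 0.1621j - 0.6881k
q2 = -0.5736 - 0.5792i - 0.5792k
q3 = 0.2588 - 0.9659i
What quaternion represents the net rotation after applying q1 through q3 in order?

q2 · q1 = -0.1618 + 0.4318i - 0.1623j + 0.8724k
q3 · q2 · q1 = 0.3752 + 0.268i + 0.8006j + 0.3825k
0.3752 + 0.268i + 0.8006j + 0.3825k


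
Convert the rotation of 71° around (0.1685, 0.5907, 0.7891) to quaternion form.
0.8141 + 0.0978i + 0.343j + 0.4582k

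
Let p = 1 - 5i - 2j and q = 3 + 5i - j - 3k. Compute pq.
26 - 4i - 22j + 12k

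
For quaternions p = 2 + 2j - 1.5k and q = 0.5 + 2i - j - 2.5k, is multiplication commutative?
No: pq = -0.75 - 2.5i - 4j - 9.75k ≠ -0.75 + 10.5i + 2j - 1.75k = qp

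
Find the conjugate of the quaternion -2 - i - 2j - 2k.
-2 + i + 2j + 2k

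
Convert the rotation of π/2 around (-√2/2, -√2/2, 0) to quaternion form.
0.7071 - 0.5i - 0.5j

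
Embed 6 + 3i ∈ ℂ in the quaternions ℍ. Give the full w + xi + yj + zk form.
6 + 3i + 0j + 0k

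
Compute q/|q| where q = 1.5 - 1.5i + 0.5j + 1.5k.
0.5669 - 0.5669i + 0.189j + 0.5669k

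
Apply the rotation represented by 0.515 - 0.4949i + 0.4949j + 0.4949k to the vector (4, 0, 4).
(0.161, 4.078, -3.917)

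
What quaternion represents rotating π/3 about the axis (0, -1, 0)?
0.866 - 0.5j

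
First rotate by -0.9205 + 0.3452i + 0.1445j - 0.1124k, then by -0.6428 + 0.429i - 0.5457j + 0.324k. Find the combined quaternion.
0.5589 - 0.6023i + 0.5695j + 0.0244k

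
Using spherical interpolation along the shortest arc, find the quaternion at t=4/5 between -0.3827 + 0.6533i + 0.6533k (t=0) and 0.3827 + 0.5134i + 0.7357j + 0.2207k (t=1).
0.2393 + 0.6226i + 0.6502j + 0.3639k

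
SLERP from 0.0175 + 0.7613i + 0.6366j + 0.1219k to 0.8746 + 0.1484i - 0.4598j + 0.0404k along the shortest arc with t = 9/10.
-0.8436 - 0.0351i + 0.5355j - 0.0217k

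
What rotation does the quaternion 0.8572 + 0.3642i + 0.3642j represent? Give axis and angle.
axis = (√2/2, √2/2, 0), θ = 62°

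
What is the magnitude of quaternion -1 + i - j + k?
2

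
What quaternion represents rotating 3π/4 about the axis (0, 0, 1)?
0.3827 + 0.9239k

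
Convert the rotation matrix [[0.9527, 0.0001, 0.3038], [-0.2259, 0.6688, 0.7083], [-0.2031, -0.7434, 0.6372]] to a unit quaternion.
0.9026 - 0.4021i + 0.1404j - 0.0626k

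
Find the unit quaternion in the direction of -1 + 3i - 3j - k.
-0.2236 + 0.6708i - 0.6708j - 0.2236k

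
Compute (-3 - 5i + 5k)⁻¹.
-0.0508 + 0.0847i - 0.0847k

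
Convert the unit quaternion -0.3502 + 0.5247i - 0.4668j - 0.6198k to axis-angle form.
axis = (0.5602, -0.4984, -0.6617), θ = 221°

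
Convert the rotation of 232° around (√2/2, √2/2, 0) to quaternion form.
-0.4384 + 0.6355i + 0.6355j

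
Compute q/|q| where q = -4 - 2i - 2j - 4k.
-0.6325 - 0.3162i - 0.3162j - 0.6325k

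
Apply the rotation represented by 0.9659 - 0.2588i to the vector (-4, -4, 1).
(-4, -2.964, 2.866)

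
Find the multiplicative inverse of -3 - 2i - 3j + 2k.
-0.1154 + 0.0769i + 0.1154j - 0.0769k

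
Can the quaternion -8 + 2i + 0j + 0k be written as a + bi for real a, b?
Yes. The quaternion -8 + 2i has j- and k-coefficients y = z = 0, so it lies in the complex subalgebra spanned by 1 and i.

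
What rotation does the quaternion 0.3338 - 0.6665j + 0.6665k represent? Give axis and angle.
axis = (0, -√2/2, √2/2), θ = 141°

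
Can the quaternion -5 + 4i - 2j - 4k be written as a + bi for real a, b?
No. The quaternion -5 + 4i - 2j - 4k has j-coefficient y = -2 and k-coefficient z = -4, not both zero, so it does not lie in the complex subalgebra spanned by 1 and i.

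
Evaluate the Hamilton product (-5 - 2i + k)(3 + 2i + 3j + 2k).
-13 - 19i - 9j - 13k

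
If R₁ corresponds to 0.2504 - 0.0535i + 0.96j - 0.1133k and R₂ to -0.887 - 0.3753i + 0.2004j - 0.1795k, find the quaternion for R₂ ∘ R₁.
-0.4549 + 0.1031i - 0.8343j - 0.294k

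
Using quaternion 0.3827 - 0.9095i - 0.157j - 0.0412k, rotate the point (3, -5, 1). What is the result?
(1.211, 4.76, 3.298)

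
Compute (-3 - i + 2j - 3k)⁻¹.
-0.1304 + 0.0435i - 0.087j + 0.1304k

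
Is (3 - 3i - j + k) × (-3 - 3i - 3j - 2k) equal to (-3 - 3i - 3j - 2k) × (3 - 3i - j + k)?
No: pq = -19 + 5i - 15j - 3k ≠ -19 - 5i + 3j - 15k = qp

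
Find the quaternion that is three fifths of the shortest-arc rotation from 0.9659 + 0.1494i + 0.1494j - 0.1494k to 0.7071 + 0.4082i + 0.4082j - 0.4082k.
0.8387 + 0.3144i + 0.3144j - 0.3144k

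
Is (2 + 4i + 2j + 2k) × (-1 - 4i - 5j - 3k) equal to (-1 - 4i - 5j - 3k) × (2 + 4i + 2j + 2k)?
No: pq = 30 - 8i - 8j - 20k ≠ 30 - 16i - 16j + 4k = qp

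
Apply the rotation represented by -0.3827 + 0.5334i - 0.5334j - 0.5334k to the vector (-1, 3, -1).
(-2.633, -1.231, 1.598)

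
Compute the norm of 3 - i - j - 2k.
√15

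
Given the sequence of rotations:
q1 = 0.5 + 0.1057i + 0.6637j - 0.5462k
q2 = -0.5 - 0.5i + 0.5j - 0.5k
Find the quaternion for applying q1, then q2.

q2 · q1 = -0.8021 - 0.2441i - 0.4078j - 0.3616k
-0.8021 - 0.2441i - 0.4078j - 0.3616k


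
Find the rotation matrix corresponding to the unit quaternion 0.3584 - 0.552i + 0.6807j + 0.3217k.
[[-0.1337, -0.9821, 0.1328], [-0.5209, 0.1836, 0.8336], [-0.8431, 0.0423, -0.5361]]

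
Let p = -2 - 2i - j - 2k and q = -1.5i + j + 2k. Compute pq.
2 + 3i + 5j - 7.5k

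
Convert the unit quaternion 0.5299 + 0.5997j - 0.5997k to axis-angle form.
axis = (0, √2/2, -√2/2), θ = 116°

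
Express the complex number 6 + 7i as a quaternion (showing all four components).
6 + 7i + 0j + 0k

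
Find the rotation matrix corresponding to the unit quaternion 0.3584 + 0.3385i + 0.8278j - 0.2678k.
[[-0.5139, 0.7524, 0.4121], [0.3685, 0.6274, -0.686], [-0.7747, -0.2007, -0.5997]]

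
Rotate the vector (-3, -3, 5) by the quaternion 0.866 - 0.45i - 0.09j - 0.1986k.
(-3.875, 3.316, 4.121)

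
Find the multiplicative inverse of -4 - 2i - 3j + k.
-0.1333 + 0.0667i + 0.1j - 0.0333k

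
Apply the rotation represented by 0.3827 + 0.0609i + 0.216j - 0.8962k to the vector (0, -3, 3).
(-1.968, 0.54, 3.719)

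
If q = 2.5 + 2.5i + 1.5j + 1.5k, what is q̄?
2.5 - 2.5i - 1.5j - 1.5k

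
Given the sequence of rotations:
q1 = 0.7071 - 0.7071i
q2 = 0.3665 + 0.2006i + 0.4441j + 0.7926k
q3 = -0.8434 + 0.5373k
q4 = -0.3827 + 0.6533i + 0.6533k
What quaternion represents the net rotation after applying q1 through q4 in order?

q2 · q1 = 0.401 - 0.1173i - 0.2464j + 0.8745k
q3 · q2 · q1 = -0.8081 + 0.2313i + 0.1448j - 0.5221k
q4 · q3 · q2 · q1 = 0.4992 - 0.711i + 0.4368j - 0.2335k
0.4992 - 0.711i + 0.4368j - 0.2335k


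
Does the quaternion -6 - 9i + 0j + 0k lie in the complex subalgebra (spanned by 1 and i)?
Yes. The quaternion -6 - 9i has j- and k-coefficients y = z = 0, so it lies in the complex subalgebra spanned by 1 and i.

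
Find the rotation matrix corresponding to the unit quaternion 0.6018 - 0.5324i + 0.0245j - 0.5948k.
[[0.2912, 0.6898, 0.6628], [-0.742, -0.2745, 0.6117], [0.6039, -0.6699, 0.4319]]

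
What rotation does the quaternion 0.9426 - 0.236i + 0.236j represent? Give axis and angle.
axis = (-√2/2, √2/2, 0), θ = 39°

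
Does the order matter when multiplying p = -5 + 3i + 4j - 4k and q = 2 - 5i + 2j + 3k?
Yes: pq = 9 + 51i + 9j + 3k ≠ 9 + 11i - 13j - 49k = qp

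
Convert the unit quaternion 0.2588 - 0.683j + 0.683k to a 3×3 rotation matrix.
[[-0.866, -0.3535, -0.3535], [0.3535, 0.067, -0.933], [0.3535, -0.933, 0.067]]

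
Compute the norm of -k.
1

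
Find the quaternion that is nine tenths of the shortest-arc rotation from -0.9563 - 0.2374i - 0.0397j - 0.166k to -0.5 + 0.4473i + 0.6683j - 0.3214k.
-0.5922 + 0.3918i + 0.6251j - 0.324k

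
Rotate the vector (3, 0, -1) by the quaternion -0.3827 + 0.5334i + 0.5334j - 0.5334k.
(0.563, 3.093, -0.344)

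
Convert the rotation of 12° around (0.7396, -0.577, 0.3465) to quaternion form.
0.9945 + 0.0773i - 0.0603j + 0.0362k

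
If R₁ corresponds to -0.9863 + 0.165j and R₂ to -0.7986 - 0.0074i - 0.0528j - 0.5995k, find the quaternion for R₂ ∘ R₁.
0.7964 + 0.1062i - 0.0797j + 0.5901k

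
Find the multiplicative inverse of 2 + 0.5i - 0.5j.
0.4444 - 0.1111i + 0.1111j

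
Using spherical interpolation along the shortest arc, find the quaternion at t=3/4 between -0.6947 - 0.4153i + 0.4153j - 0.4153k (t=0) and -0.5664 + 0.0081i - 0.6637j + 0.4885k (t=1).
0.2572 - 0.1583i + 0.7483j - 0.5906k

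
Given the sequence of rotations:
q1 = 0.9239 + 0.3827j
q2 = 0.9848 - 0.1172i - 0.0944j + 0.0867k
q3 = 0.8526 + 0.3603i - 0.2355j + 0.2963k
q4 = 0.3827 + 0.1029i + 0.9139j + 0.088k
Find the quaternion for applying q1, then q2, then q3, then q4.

q2 · q1 = 0.946 - 0.1415i + 0.2897j + 0.0352k
q3 · q2 · q1 = 0.9153 + 0.1261i - 0.0304j + 0.3814k
q4 · q3 · q2 · q1 = 0.3315 + 0.4937i + 0.7967j + 0.1081k
0.3315 + 0.4937i + 0.7967j + 0.1081k


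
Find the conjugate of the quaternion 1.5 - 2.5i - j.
1.5 + 2.5i + j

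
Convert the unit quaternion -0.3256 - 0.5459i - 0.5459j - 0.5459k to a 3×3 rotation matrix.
[[-0.192, 0.2405, 0.9515], [0.9515, -0.192, 0.2405], [0.2405, 0.9515, -0.192]]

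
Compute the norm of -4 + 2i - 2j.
√24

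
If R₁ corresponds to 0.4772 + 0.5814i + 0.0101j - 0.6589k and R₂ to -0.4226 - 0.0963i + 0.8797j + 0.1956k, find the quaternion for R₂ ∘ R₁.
-0.0257 - 0.8733i + 0.4658j - 0.1406k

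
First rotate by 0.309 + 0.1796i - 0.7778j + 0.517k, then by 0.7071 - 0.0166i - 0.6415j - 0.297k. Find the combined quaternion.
-0.1239 - 0.4408i - 0.793j + 0.4019k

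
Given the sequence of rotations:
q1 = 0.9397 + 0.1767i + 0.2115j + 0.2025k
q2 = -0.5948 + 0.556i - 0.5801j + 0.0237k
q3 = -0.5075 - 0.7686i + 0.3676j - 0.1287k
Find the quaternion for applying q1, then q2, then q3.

q2 · q1 = -0.5393 + 0.2949i - 0.7793j + 0.1219k
q3 · q2 · q1 = 0.8025 + 0.2094i + 0.253j + 0.4981k
0.8025 + 0.2094i + 0.253j + 0.4981k


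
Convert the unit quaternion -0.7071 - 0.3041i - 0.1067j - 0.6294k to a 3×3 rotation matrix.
[[0.1849, -0.8252, 0.5337], [0.955, 0.0228, -0.2957], [0.2319, 0.5644, 0.7923]]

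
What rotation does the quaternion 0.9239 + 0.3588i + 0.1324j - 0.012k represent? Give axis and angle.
axis = (0.9377, 0.346, -0.0314), θ = π/4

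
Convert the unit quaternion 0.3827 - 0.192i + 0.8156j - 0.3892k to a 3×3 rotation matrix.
[[-0.6334, -0.0153, 0.7737], [-0.6111, 0.6233, -0.4879], [-0.4748, -0.7818, -0.4041]]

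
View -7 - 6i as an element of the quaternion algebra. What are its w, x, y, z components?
-7 - 6i + 0j + 0k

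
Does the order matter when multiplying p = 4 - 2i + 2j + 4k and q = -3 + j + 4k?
Yes: pq = -30 + 10i + 6j + 2k ≠ -30 + 2i - 10j + 6k = qp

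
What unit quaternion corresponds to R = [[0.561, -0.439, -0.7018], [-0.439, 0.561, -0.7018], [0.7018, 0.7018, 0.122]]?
0.749 + 0.4685i - 0.4685j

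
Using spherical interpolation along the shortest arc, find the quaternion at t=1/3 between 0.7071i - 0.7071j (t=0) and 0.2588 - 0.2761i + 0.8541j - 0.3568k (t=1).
-0.0918 + 0.5883i - 0.7934j + 0.1266k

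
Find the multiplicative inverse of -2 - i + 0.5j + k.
-0.32 + 0.16i - 0.08j - 0.16k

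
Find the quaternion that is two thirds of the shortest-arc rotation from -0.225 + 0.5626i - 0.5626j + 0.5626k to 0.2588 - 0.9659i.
-0.2729 + 0.9133i - 0.2138j + 0.2138k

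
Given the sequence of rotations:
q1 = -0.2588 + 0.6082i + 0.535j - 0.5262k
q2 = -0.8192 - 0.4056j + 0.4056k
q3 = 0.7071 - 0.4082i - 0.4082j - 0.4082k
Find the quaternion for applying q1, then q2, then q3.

q2 · q1 = 0.6424 - 0.5018i - 0.0866j + 0.5728k
q3 · q2 · q1 = 0.4479 - 0.8862i + 0.1152j - 0.0267k
0.4479 - 0.8862i + 0.1152j - 0.0267k


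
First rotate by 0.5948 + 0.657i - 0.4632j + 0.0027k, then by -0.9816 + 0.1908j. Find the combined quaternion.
-0.4955 - 0.6444i + 0.5682j - 0.128k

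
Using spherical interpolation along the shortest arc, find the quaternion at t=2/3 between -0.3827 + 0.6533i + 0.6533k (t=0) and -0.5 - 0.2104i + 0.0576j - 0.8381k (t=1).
0.2202 + 0.4151i - 0.0428j + 0.8817k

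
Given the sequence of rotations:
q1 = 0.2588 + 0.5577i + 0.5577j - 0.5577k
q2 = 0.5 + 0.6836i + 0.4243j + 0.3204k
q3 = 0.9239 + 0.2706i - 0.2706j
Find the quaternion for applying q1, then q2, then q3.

q2 · q1 = -0.3098 + 0.0404i + 0.9486j - 0.0513k
q3 · q2 · q1 = -0.0405 - 0.0326i + 0.9741j + 0.2202k
-0.0405 - 0.0326i + 0.9741j + 0.2202k


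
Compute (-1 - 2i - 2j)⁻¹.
-0.1111 + 0.2222i + 0.2222j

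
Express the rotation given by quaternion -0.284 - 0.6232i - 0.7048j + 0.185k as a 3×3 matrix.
[[-0.0619, 0.9835, 0.1697], [0.7734, 0.1548, -0.6148], [-0.6309, 0.0932, -0.7702]]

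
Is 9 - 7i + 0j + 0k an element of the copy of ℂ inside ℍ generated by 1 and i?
Yes. The quaternion 9 - 7i has j- and k-coefficients y = z = 0, so it lies in the complex subalgebra spanned by 1 and i.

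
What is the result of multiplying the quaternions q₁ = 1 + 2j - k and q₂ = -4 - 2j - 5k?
-5 - 12i - 10j - k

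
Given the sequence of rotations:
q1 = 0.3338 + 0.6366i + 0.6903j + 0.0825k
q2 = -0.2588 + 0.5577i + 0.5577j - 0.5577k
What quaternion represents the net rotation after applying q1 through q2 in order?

q2 · q1 = -0.7804 + 0.4524i - 0.3935j - 0.1776k
-0.7804 + 0.4524i - 0.3935j - 0.1776k


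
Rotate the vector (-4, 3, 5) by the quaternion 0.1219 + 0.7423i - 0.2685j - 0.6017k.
(-6.076, 0.414, 3.593)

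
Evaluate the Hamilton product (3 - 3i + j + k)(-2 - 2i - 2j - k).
-9 + i - 13j + 3k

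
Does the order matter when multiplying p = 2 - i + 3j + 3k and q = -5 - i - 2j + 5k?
Yes: pq = -20 + 24i - 17j ≠ -20 - 18i - 21j - 10k = qp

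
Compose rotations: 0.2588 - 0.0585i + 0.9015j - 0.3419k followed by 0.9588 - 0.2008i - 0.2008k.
0.1677 + 0.073i + 0.8075j - 0.5608k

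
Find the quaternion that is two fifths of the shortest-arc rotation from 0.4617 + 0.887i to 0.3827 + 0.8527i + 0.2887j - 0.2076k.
0.4371 + 0.8876i + 0.1177j - 0.0846k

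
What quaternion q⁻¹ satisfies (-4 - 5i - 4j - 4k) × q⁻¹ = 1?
-0.0548 + 0.0685i + 0.0548j + 0.0548k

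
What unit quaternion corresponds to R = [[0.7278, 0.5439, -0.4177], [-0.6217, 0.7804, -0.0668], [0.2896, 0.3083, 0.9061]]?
0.9239 + 0.1015i - 0.1914j - 0.3154k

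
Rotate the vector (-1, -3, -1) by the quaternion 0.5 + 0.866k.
(3.098, 0.634, -1)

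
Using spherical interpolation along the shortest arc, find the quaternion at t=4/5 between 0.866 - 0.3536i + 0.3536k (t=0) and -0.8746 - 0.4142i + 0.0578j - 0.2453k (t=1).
0.9203 + 0.2663i - 0.0481j + 0.2827k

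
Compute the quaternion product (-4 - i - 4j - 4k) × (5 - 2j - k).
-32 - 9i - 13j - 14k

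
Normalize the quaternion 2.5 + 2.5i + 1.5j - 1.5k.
0.6063 + 0.6063i + 0.3638j - 0.3638k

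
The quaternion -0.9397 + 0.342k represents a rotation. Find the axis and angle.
axis = (0, 0, 1), θ = 320°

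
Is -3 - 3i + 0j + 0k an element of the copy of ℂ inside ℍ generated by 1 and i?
Yes. The quaternion -3 - 3i has j- and k-coefficients y = z = 0, so it lies in the complex subalgebra spanned by 1 and i.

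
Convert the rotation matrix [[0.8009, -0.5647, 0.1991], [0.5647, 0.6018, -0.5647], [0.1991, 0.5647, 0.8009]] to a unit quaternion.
0.8949 + 0.3155i + 0.3155k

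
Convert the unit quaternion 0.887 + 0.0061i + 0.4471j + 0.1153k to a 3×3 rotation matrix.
[[0.5736, -0.1991, 0.7946], [0.21, 0.9733, 0.0923], [-0.7917, 0.1139, 0.6001]]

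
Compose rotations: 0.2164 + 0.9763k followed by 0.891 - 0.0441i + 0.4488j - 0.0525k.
0.2441 + 0.4286i + 0.1402j + 0.8585k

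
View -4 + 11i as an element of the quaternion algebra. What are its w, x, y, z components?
-4 + 11i + 0j + 0k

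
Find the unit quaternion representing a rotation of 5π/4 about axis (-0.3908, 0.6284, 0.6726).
-0.3827 - 0.3611i + 0.5806j + 0.6214k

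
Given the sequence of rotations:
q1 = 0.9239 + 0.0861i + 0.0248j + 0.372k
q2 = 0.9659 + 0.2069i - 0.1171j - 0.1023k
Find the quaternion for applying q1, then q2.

q2 · q1 = 0.9155 + 0.2333i - 0.17j + 0.28k
0.9155 + 0.2333i - 0.17j + 0.28k


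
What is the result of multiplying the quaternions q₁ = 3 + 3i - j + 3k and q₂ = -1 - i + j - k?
4 - 8i + 4j - 4k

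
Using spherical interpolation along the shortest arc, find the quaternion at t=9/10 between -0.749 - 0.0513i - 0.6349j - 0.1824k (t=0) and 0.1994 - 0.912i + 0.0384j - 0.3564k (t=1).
-0.3081 + 0.8854i - 0.1332j + 0.3216k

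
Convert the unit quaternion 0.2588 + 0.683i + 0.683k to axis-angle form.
axis = (√2/2, 0, √2/2), θ = 5π/6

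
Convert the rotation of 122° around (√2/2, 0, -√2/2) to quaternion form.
0.4848 + 0.6184i - 0.6184k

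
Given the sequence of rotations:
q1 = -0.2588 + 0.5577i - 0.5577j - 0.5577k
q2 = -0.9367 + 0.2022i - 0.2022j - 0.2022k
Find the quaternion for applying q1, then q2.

q2 · q1 = -0.0959 - 0.5747i + 0.5747j + 0.5747k
-0.0959 - 0.5747i + 0.5747j + 0.5747k


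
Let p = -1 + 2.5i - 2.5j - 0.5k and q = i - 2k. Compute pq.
-3.5 + 4i + 4.5j + 4.5k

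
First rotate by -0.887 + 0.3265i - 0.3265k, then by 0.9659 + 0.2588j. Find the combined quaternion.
-0.8568 + 0.2309i - 0.2296j - 0.3999k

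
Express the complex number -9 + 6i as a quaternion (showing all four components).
-9 + 6i + 0j + 0k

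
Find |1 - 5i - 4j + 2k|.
√46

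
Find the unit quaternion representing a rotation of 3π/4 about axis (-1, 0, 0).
0.3827 - 0.9239i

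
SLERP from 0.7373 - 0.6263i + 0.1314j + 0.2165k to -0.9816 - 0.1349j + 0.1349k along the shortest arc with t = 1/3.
0.8794 - 0.4424i + 0.1421j + 0.1036k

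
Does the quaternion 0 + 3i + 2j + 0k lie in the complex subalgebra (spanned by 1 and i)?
No. The quaternion 3i + 2j has j-coefficient y = 2 and k-coefficient z = 0, not both zero, so it does not lie in the complex subalgebra spanned by 1 and i.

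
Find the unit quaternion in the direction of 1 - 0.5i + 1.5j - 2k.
0.3651 - 0.1826i + 0.5477j - 0.7303k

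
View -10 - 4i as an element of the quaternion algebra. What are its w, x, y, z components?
-10 - 4i + 0j + 0k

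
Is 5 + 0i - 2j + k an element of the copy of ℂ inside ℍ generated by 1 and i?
No. The quaternion 5 - 2j + k has j-coefficient y = -2 and k-coefficient z = 1, not both zero, so it does not lie in the complex subalgebra spanned by 1 and i.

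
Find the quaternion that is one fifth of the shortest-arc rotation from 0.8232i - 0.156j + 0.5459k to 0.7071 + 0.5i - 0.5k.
0.2017 + 0.8997i - 0.1435j + 0.3595k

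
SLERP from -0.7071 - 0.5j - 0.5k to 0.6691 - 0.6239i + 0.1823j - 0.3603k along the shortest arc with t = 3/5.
-0.8174 + 0.4384i - 0.3736j + 0.0076k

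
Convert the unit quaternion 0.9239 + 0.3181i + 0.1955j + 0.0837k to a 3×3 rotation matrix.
[[0.9095, -0.0303, 0.4145], [0.279, 0.7836, -0.5551], [-0.308, 0.6205, 0.7212]]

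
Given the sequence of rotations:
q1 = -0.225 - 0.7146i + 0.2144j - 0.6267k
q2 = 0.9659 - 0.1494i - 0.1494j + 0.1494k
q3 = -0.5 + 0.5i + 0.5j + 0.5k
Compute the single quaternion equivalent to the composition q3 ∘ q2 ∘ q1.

q2 · q1 = -0.1984 - 0.595i + 0.0403j - 0.7777k
q3 · q2 · q1 = 0.7654 - 0.2107i - 0.028j + 0.6073k
0.7654 - 0.2107i - 0.028j + 0.6073k


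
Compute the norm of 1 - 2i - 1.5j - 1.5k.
3.082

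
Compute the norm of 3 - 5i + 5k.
√59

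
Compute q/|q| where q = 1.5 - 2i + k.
0.5571 - 0.7428i + 0.3714k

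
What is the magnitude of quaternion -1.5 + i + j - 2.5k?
3.24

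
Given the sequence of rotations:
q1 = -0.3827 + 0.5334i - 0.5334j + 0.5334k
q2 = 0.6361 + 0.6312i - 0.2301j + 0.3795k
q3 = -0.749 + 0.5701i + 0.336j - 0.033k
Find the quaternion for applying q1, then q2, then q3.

q2 · q1 = -0.9053 + 0.1774i - 0.3855j - 0.0199k
q3 · q2 · q1 = 0.7058 - 0.6684i - 0.01j - 0.2346k
0.7058 - 0.6684i - 0.01j - 0.2346k


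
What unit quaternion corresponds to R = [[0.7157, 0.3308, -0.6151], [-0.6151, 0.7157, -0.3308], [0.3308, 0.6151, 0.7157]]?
0.887 + 0.2666i - 0.2666j - 0.2666k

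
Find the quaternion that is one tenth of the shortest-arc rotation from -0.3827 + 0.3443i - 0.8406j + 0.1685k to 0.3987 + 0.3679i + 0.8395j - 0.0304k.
-0.3945 + 0.2752i - 0.8624j + 0.1578k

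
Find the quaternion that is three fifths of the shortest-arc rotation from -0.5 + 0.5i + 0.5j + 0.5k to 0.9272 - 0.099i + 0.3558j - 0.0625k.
-0.9024 + 0.3173i - 0.0041j + 0.2915k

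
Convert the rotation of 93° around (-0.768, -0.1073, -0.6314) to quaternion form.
0.6884 - 0.5571i - 0.0778j - 0.458k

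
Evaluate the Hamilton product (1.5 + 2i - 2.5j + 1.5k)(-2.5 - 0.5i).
-2.75 - 5.75i + 5.5j - 5k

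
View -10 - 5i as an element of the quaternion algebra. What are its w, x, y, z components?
-10 - 5i + 0j + 0k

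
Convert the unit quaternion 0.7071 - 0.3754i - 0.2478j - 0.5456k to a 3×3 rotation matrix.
[[0.2818, 0.9576, 0.0592], [-0.5855, 0.1228, 0.8013], [0.7601, -0.2605, 0.5953]]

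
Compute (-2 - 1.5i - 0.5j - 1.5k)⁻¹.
-0.2286 + 0.1714i + 0.0571j + 0.1714k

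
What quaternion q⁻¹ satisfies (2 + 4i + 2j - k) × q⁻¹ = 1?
0.08 - 0.16i - 0.08j + 0.04k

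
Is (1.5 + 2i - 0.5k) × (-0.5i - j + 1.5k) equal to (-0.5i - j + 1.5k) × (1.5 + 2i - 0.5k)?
No: pq = 1.75 - 1.25i - 4.25j + 0.25k ≠ 1.75 - 0.25i + 1.25j + 4.25k = qp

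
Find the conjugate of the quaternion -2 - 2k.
-2 + 2k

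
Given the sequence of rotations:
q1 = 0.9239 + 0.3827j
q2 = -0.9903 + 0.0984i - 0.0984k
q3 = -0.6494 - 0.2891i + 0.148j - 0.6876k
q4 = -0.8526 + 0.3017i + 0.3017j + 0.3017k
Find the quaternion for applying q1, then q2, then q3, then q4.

q2 · q1 = -0.9149 + 0.1286i - 0.379j - 0.0533k
q3 · q2 · q1 = 0.6508 - 0.0875i + 0.0069j + 0.7542k
q4 · q3 · q2 · q1 = -0.7581 + 0.4964i - 0.0635j - 0.4182k
-0.7581 + 0.4964i - 0.0635j - 0.4182k


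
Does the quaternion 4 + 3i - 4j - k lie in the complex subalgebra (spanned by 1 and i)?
No. The quaternion 4 + 3i - 4j - k has j-coefficient y = -4 and k-coefficient z = -1, not both zero, so it does not lie in the complex subalgebra spanned by 1 and i.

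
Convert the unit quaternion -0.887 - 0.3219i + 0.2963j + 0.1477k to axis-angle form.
axis = (-0.6971, 0.6417, 0.3199), θ = 305°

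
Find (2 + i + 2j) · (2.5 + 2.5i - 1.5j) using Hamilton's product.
5.5 + 7.5i + 2j - 6.5k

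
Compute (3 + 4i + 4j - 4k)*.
3 - 4i - 4j + 4k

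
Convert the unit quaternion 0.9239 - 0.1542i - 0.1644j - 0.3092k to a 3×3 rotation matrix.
[[0.7547, 0.622, -0.2084], [-0.5206, 0.7612, 0.3866], [0.3991, -0.1833, 0.8984]]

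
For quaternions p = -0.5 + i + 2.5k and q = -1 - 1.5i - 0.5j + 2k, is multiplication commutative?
No: pq = -3 + i - 5.5j - 4k ≠ -3 - 1.5i + 6j - 3k = qp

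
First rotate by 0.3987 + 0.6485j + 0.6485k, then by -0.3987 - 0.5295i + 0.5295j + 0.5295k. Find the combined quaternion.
-0.8457 - 0.2111i + 0.2959j - 0.3908k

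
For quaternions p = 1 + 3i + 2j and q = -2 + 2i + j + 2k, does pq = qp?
No: pq = -10 - 9j + k ≠ -10 - 8i + 3j + 3k = qp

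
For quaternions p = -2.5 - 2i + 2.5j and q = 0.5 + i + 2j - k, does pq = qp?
No: pq = -4.25 - 6i - 5.75j - 4k ≠ -4.25 - i - 1.75j + 9k = qp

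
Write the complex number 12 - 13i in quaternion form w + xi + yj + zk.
12 - 13i + 0j + 0k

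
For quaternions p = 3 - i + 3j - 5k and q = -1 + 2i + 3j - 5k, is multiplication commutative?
No: pq = -35 + 7i - 9j - 19k ≠ -35 + 7i + 21j - k = qp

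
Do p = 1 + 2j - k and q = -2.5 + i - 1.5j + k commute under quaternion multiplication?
No: pq = 1.5 + 1.5i - 7.5j + 1.5k ≠ 1.5 + 0.5i - 5.5j + 5.5k = qp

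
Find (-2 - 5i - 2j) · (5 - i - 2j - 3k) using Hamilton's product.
-19 - 17i - 21j + 14k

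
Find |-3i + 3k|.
√18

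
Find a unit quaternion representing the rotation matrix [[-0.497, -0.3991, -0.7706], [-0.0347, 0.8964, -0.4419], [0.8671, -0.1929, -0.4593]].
-0.4848 - 0.1284i + 0.8445j - 0.1879k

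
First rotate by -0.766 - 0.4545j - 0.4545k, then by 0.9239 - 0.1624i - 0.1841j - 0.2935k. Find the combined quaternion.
-0.9248 + 0.0747i - 0.3527j - 0.1213k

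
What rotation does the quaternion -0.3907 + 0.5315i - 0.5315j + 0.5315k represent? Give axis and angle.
axis = (√3/3, -√3/3, √3/3), θ = 226°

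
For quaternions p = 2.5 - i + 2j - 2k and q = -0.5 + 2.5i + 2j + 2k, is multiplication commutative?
No: pq = 1.25 + 14.75i + j - k ≠ 1.25 - 1.25i + 7j + 13k = qp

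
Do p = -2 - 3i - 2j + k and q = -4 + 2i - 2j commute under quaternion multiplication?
No: pq = 10 + 10i + 14j + 6k ≠ 10 + 6i + 10j - 14k = qp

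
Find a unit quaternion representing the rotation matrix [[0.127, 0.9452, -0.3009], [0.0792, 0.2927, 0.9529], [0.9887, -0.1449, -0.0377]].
0.5878 - 0.4669i - 0.5485j - 0.3683k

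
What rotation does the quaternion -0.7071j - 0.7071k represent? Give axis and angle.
axis = (0, -√2/2, -√2/2), θ = π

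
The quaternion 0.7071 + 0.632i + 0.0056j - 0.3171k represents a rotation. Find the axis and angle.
axis = (0.8938, 0.0079, -0.4484), θ = π/2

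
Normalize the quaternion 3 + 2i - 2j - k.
0.7071 + 0.4714i - 0.4714j - 0.2357k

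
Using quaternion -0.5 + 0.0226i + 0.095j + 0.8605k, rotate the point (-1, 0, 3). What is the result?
(0.331, 1.414, 2.809)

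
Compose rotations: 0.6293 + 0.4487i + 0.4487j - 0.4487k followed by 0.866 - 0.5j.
0.7693 + 0.6129i + 0.0739j - 0.1642k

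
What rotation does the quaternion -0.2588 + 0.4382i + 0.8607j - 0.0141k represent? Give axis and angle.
axis = (0.4537, 0.8911, -0.0146), θ = 7π/6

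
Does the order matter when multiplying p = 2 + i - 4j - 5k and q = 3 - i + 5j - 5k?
Yes: pq = 2 + 46i + 8j - 24k ≠ 2 - 44i - 12j - 26k = qp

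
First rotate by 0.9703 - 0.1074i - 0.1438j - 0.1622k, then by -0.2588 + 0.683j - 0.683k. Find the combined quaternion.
-0.2637 - 0.1812i + 0.7733j - 0.5474k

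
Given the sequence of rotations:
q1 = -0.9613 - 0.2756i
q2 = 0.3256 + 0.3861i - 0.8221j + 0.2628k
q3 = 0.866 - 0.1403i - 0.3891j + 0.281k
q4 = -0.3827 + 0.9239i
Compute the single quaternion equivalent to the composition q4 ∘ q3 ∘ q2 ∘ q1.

q2 · q1 = -0.2066 - 0.4609i + 0.7179j - 0.4792k
q3 · q2 · q1 = 0.1704 - 0.3854i + 0.5053j - 0.7531k
q4 · q3 · q2 · q1 = 0.2909 + 0.3049i + 0.5024j + 0.7551k
0.2909 + 0.3049i + 0.5024j + 0.7551k


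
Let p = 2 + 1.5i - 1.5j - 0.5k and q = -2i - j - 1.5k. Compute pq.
0.75 - 2.25i + 1.25j - 7.5k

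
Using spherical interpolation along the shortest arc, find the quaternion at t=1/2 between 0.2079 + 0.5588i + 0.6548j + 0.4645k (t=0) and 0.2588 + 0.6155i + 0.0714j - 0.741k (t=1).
0.3146 + 0.7916i + 0.4895j - 0.1864k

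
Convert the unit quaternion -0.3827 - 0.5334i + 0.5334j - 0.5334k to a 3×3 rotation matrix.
[[-0.1381, -0.9773, 0.1608], [-0.1608, -0.1381, -0.9773], [0.9773, -0.1608, -0.1381]]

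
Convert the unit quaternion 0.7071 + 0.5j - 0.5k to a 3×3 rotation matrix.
[[0, 0.7071, 0.7071], [-0.7071, 0.5, -0.5], [-0.7071, -0.5, 0.5]]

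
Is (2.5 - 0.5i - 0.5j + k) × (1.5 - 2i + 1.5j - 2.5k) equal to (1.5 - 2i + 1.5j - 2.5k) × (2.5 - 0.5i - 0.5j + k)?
No: pq = 6 - 6i - 0.25j - 6.5k ≠ 6 - 5.5i + 6.25j - 3k = qp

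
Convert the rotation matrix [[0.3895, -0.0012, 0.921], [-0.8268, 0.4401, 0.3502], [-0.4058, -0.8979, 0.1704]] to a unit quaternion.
0.7071 - 0.4413i + 0.4691j - 0.2919k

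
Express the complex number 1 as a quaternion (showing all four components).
1 + 0i + 0j + 0k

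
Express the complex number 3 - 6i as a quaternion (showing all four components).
3 - 6i + 0j + 0k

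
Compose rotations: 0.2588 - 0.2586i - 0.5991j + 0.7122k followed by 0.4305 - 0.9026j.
-0.4293 - 0.7542i - 0.4915j + 0.0732k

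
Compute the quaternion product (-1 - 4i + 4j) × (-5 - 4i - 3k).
-11 + 12i - 32j + 19k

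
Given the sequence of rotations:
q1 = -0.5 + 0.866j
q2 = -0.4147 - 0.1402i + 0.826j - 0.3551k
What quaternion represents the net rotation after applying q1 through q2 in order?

q2 · q1 = -0.508 + 0.3776i - 0.7721j + 0.0561k
-0.508 + 0.3776i - 0.7721j + 0.0561k


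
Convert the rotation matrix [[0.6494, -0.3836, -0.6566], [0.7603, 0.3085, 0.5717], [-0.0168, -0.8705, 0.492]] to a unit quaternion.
0.7826 - 0.4607i - 0.2044j + 0.3654k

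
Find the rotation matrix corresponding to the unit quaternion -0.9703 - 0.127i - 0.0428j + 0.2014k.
[[0.9152, 0.4017, 0.0319], [-0.38, 0.8866, -0.2637], [-0.1342, 0.2292, 0.9641]]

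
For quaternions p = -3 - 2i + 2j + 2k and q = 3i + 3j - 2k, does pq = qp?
No: pq = 4 - 19i - 7j - 6k ≠ 4 + i - 11j + 18k = qp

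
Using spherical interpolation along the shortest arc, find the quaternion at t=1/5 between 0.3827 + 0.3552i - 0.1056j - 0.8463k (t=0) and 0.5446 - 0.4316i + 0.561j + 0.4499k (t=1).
0.1975 + 0.4199i - 0.234j - 0.8544k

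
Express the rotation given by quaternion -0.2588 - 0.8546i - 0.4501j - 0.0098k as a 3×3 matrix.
[[0.5946, 0.7642, 0.2497], [0.7744, -0.4609, -0.4335], [-0.2162, 0.4512, -0.8659]]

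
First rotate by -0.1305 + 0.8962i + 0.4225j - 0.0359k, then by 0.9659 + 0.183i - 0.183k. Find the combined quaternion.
-0.2966 + 0.9191i + 0.2507j + 0.0665k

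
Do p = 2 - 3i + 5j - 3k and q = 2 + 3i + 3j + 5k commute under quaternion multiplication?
No: pq = 13 + 34i + 22j - 20k ≠ 13 - 34i + 10j + 28k = qp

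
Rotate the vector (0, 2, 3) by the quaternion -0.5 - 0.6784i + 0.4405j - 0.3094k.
(-1.876, -3.077, -0.114)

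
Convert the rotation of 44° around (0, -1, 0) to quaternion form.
0.9272 - 0.3746j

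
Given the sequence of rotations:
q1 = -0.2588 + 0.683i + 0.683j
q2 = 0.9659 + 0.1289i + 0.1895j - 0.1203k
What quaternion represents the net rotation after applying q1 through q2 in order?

q2 · q1 = -0.4674 + 0.7085i + 0.5285j - 0.0103k
-0.4674 + 0.7085i + 0.5285j - 0.0103k


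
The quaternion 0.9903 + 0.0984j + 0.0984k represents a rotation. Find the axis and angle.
axis = (0, √2/2, √2/2), θ = 16°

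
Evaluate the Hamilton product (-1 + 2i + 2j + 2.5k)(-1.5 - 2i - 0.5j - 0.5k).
7.75 - 0.75i - 6.5j - 0.25k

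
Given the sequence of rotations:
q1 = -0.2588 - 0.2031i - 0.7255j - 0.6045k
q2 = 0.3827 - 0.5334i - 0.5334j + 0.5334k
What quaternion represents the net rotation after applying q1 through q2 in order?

q2 · q1 = -0.2719 + 0.7697i - 0.5704j - 0.0907k
-0.2719 + 0.7697i - 0.5704j - 0.0907k


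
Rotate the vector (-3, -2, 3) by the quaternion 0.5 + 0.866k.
(3.232, -1.598, 3)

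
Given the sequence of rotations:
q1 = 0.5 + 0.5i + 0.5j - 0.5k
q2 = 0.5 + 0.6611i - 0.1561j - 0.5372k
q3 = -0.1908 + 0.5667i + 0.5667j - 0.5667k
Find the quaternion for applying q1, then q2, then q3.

q2 · q1 = -0.2711 + 0.9272i + 0.2339j - 0.11k
q3 · q2 · q1 = -0.6686 - 0.2603i - 0.6614j - 0.2183k
-0.6686 - 0.2603i - 0.6614j - 0.2183k


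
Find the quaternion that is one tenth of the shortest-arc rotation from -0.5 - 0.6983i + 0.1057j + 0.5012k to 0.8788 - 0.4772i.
-0.6158 - 0.6099i + 0.1029j + 0.488k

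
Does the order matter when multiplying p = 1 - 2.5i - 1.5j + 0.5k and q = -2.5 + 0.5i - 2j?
Yes: pq = -4.25 + 7.75i + 2j + 4.5k ≠ -4.25 + 5.75i + 1.5j - 7k = qp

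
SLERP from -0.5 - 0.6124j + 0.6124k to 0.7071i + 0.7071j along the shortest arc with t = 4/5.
-0.1235 - 0.6137i - 0.765j + 0.1513k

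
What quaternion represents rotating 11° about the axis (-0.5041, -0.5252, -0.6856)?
0.9954 - 0.0483i - 0.0503j - 0.0657k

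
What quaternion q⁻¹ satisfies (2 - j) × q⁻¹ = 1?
0.4 + 0.2j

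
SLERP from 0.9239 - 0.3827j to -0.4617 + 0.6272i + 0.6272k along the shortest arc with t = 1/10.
0.9264 - 0.0782i - 0.3599j - 0.0782k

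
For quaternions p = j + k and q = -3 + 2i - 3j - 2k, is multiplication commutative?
No: pq = 5 + i - j - 5k ≠ 5 - i - 5j - k = qp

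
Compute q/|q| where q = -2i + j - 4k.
-0.4364i + 0.2182j - 0.8729k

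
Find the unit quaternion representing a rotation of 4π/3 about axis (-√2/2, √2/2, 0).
-0.5 - 0.6124i + 0.6124j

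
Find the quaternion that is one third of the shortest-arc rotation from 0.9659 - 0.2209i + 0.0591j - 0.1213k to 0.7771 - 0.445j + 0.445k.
0.9767 - 0.1575i - 0.1229j + 0.0785k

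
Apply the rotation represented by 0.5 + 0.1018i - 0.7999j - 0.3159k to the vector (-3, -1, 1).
(0.421, 1.06, -3.114)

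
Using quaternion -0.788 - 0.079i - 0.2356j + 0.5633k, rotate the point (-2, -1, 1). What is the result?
(-1.151, 0.958, 1.938)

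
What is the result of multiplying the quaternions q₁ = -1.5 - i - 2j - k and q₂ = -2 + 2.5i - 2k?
3.5 + 2.25i - 0.5j + 10k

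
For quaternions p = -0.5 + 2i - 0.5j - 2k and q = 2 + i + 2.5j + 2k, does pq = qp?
No: pq = 2.25 + 7.5i - 8.25j + 0.5k ≠ 2.25 - 0.5i + 3.75j - 10.5k = qp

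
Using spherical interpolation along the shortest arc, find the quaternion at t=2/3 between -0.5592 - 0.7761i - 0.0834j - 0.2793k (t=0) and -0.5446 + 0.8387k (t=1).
-0.7283 - 0.3731i - 0.0401j + 0.5734k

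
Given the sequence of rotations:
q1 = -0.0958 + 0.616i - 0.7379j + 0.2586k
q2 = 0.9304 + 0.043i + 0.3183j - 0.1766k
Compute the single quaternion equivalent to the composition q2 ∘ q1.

q2 · q1 = 0.1649 + 0.521i - 0.8369j + 0.0297k
0.1649 + 0.521i - 0.8369j + 0.0297k


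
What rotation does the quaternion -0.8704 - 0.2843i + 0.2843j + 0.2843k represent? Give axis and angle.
axis = (-√3/3, √3/3, √3/3), θ = 301°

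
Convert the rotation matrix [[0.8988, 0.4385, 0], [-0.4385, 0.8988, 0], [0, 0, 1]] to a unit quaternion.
0.9744 - 0.225k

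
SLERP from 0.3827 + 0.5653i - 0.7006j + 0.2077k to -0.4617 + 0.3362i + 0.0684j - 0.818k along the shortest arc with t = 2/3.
0.5442 - 0.0174i - 0.3697j + 0.753k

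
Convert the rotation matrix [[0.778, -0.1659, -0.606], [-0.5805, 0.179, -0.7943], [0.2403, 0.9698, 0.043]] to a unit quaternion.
0.7071 + 0.6237i - 0.2992j - 0.1466k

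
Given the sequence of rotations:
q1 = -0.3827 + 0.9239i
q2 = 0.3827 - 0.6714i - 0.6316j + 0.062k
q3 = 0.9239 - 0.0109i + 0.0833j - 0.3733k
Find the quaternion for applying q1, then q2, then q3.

q2 · q1 = 0.4738 + 0.6105i + 0.299j + 0.5598k
q3 · q2 · q1 = 0.6285 + 0.7171i + 0.0939j + 0.2862k
0.6285 + 0.7171i + 0.0939j + 0.2862k


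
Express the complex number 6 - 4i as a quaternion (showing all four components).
6 - 4i + 0j + 0k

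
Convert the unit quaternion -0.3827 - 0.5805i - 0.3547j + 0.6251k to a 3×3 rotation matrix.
[[-0.0331, 0.8903, -0.4543], [-0.0666, -0.4555, -0.8878], [-0.9972, 0.0009, 0.0744]]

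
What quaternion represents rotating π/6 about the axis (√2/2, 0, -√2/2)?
0.9659 + 0.183i - 0.183k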